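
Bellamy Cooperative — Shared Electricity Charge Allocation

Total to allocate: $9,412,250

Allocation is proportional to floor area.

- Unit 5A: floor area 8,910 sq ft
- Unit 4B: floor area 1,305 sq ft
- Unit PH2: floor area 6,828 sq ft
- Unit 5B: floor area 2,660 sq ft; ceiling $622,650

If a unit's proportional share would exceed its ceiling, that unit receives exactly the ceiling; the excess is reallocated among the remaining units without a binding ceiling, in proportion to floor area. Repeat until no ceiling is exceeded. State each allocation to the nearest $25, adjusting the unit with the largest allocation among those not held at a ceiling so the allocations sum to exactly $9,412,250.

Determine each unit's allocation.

Sum of floor area: 19,703.
Proportional shares (ignoring caps): Unit 5A 4,256,364.39; Unit 4B 623,406.91; Unit PH2 3,261,779.58; Unit 5B 1,270,699.13.
Capped: Unit 5B ($622,650); residual $8,789,600 reallocated over remaining floor area 17,043.
Remaining shares: Unit 5A 4,595,161.42 → $4,595,150; Unit 4B 673,028.69 → $673,025; Unit PH2 3,521,409.89 → $3,521,400.
Rounding difference +$25 applied to Unit 5A → $4,595,175.

Unit 5A: $4,595,175 | Unit 4B: $673,025 | Unit PH2: $3,521,400 | Unit 5B: $622,650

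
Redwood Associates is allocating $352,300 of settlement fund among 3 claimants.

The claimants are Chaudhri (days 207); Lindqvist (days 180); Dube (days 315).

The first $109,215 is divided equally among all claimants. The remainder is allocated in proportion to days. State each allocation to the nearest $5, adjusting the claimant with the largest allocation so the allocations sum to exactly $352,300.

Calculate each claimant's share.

Equal tier: $109,215 ÷ 3 = $36,405 apiece.
Remainder $243,085 by days (total 702): Chaudhri 71,678.91 → $71,680; Lindqvist 62,329.49 → $62,330; Dube 109,076.60 → $109,075.
Totals: Chaudhri $36,405 + $71,680 = $108,085; Lindqvist $36,405 + $62,330 = $98,735; Dube $36,405 + $109,075 = $145,480.

Chaudhri: $108,085; Lindqvist: $98,735; Dube: $145,480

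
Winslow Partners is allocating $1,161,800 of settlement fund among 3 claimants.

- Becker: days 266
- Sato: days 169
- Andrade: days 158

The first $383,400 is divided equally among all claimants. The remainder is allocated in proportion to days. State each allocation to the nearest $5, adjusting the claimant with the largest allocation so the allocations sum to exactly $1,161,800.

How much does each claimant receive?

Equal tier: $383,400 ÷ 3 = $127,800 apiece.
Remainder $778,400 by days (total 593): Becker 349,164.25 → $349,165; Sato 221,837.44 → $221,835; Andrade 207,398.31 → $207,400.
Totals: Becker $127,800 + $349,165 = $476,965; Sato $127,800 + $221,835 = $349,635; Andrade $127,800 + $207,400 = $335,200.

Becker: $476,965 | Sato: $349,635 | Andrade: $335,200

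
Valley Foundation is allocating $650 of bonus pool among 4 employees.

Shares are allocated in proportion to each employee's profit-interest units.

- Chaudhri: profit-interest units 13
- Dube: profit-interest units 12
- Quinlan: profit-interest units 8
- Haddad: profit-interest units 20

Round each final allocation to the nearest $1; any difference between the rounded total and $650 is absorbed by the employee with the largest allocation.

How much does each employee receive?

Chaudhri: $159 | Dube: $147 | Quinlan: $98 | Haddad: $246

Total profit-interest units = 53.
Raw shares: Chaudhri 13/53 × $650 = 159.43; Dube 12/53 × $650 = 147.17; Quinlan 8/53 × $650 = 98.11; Haddad 20/53 × $650 = 245.28.
At nearest $1: Chaudhri $159; Dube $147; Quinlan $98; Haddad $245. Sum = $649.
Difference $650 − $649 = +$1 applied to largest allocation (Haddad): Haddad becomes $246.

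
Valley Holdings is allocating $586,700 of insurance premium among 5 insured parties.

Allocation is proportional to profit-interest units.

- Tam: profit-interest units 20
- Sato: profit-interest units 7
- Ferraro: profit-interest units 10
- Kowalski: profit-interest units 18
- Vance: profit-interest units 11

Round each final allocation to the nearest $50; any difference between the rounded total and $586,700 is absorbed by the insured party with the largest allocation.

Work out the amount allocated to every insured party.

Sum of profit-interest units: 66.
Unrounded shares: Tam 20/66 × $586,700 = 177,787.88; Sato 7/66 × $586,700 = 62,225.76; Ferraro 10/66 × $586,700 = 88,893.94; Kowalski 18/66 × $586,700 = 160,009.09; Vance 11/66 × $586,700 = 97,783.33.
After rounding ($50): Tam $177,800; Sato $62,250; Ferraro $88,900; Kowalski $160,000; Vance $97,800. Sum = $586,750.
Difference $586,700 − $586,750 = −$50 applied to largest allocation (Tam): Tam becomes $177,750.

Tam: $177,750 · Sato: $62,250 · Ferraro: $88,900 · Kowalski: $160,000 · Vance: $97,800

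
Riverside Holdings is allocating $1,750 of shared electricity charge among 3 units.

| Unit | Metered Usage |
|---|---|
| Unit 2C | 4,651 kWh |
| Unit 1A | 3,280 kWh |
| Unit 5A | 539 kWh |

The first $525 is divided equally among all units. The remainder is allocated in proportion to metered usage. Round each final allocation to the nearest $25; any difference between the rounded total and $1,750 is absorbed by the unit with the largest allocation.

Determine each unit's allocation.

First tranche $525 split equally: $175 each.
Remainder $1,225 by metered usage (total 8,470): Unit 2C 672.67 → $675; Unit 1A 474.38 → $475; Unit 5A 77.95 → $75.
Totals: Unit 2C $175 + $675 = $850; Unit 1A $175 + $475 = $650; Unit 5A $175 + $75 = $250.

Unit 2C: $850 | Unit 1A: $650 | Unit 5A: $250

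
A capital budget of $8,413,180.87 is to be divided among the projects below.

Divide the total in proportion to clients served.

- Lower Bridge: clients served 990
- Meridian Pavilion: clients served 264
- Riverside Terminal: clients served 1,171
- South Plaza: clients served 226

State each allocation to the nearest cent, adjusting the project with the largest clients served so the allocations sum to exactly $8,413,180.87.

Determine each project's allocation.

Lower Bridge: $3,141,851.78 · Meridian Pavilion: $837,827.14 · Riverside Terminal: $3,716,271.14 · South Plaza: $717,230.81

Clients served total: 990 + 264 + 1,171 + 226 = 2,651.
Unrounded shares: Lower Bridge 3,141,851.7772; Meridian Pavilion 837,827.1406; Riverside Terminal 3,716,271.1425; South Plaza 717,230.8097.
Rounded to nearest cent: Lower Bridge $3,141,851.78; Meridian Pavilion $837,827.14; Riverside Terminal $3,716,271.14; South Plaza $717,230.81. Sum = $8,413,180.87.
No rounding difference to absorb.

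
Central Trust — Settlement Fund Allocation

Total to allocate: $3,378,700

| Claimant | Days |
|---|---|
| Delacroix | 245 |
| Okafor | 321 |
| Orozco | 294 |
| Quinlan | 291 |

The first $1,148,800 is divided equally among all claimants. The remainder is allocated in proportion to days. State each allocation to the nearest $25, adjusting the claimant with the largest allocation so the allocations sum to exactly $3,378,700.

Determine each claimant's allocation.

Delacroix: $761,850; Okafor: $909,100; Orozco: $856,775; Quinlan: $850,975

First tranche $1,148,800 split equally: $287,200 each.
Remainder $2,229,900 by days (total 1,151): Delacroix 474,652.91 → $474,650; Okafor 621,892.18 → $621,900; Orozco 569,583.49 → $569,575; Quinlan 563,771.42 → $563,775.
Totals: Delacroix $287,200 + $474,650 = $761,850; Okafor $287,200 + $621,900 = $909,100; Orozco $287,200 + $569,575 = $856,775; Quinlan $287,200 + $563,775 = $850,975.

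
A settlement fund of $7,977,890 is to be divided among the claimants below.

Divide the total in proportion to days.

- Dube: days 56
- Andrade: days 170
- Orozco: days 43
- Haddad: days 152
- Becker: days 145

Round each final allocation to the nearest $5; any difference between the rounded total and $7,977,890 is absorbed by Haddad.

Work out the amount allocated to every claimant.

Dube: $789,330 · Andrade: $2,396,185 · Orozco: $606,095 · Haddad: $2,142,475 · Becker: $2,043,805

Combined days = 566.
Proportional shares: Dube 56/566 × $7,977,890 = 789,331.87; Andrade 170/566 × $7,977,890 = 2,396,186.04; Orozco 43/566 × $7,977,890 = 606,094.12; Haddad 152/566 × $7,977,890 = 2,142,472.23; Becker 145/566 × $7,977,890 = 2,043,805.74.
At nearest $5: Dube $789,330; Andrade $2,396,185; Orozco $606,095; Haddad $2,142,470; Becker $2,043,805. Sum = $7,977,885.
Difference $7,977,890 − $7,977,885 = +$5 applied to Haddad: Haddad becomes $2,142,475.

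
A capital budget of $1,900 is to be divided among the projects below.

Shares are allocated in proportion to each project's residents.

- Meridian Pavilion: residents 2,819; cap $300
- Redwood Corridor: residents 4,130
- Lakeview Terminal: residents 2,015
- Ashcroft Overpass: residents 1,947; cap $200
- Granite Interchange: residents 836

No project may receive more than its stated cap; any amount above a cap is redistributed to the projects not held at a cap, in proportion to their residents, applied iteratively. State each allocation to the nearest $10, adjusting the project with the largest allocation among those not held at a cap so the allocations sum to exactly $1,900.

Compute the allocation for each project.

Combined residents = 11,747.
Proportional shares (ignoring caps): Meridian Pavilion 455.95; Redwood Corridor 668.00; Lakeview Terminal 325.91; Ashcroft Overpass 314.91; Granite Interchange 135.22.
Held at cap: Meridian Pavilion ($300), Ashcroft Overpass ($200); balance $1,400 reallocated over remaining residents 6,981.
Remaining shares: Redwood Corridor 828.25 → $830; Lakeview Terminal 404.10 → $400; Granite Interchange 167.66 → $170.

Meridian Pavilion: $300; Redwood Corridor: $830; Lakeview Terminal: $400; Ashcroft Overpass: $200; Granite Interchange: $170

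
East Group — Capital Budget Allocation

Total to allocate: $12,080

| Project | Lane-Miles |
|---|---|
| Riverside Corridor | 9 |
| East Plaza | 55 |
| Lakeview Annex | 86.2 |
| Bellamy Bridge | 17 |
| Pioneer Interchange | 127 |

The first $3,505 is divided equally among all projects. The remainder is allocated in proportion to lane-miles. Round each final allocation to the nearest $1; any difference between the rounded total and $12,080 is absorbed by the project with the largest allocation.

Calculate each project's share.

Riverside Corridor: $963; East Plaza: $2,304; Lakeview Annex: $3,213; Bellamy Bridge: $1,196; Pioneer Interchange: $4,404

$3,505 shared equally gives $701 per project.
Remainder $8,575 by lane-miles (total 294.2): Riverside Corridor 262.32 → $262; East Plaza 1,603.08 → $1,603; Lakeview Annex 2,512.46 → $2,512; Bellamy Bridge 495.496 → $495; Pioneer Interchange 3,701.65 → $3,702.
Rounding difference +$1 on remainder applied to Pioneer Interchange.
Totals: Riverside Corridor $701 + $262 = $963; East Plaza $701 + $1,603 = $2,304; Lakeview Annex $701 + $2,512 = $3,213; Bellamy Bridge $701 + $495 = $1,196; Pioneer Interchange $701 + $3,703 = $4,404.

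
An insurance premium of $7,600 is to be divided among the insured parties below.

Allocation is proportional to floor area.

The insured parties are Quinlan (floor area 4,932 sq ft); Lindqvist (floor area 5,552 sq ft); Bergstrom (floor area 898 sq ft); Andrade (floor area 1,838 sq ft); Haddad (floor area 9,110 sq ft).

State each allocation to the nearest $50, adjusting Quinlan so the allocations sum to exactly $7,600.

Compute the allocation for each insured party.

Quinlan: $1,650; Lindqvist: $1,900; Bergstrom: $300; Andrade: $650; Haddad: $3,100

Total floor area = 22,330.
Raw shares: Quinlan 4,932/22,330 × $7,600 = 1,678.60; Lindqvist 5,552/22,330 × $7,600 = 1,889.62; Bergstrom 898/22,330 × $7,600 = 305.63; Andrade 1,838/22,330 × $7,600 = 625.56; Haddad 9,110/22,330 × $7,600 = 3,100.58.
After rounding ($50): Quinlan $1,700; Lindqvist $1,900; Bergstrom $300; Andrade $650; Haddad $3,100. Sum = $7,650.
Difference $7,600 − $7,650 = −$50 applied to Quinlan: Quinlan becomes $1,650.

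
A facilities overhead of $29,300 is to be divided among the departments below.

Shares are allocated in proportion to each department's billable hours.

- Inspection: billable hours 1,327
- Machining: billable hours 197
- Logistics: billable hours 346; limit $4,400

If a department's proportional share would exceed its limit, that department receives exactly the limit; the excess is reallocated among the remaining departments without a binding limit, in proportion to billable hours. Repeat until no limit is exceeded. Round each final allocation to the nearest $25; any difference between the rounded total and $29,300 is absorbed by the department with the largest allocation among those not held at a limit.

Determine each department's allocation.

Inspection: $21,675 · Machining: $3,225 · Logistics: $4,400

Combined billable hours = 1,870.
Pro-rata shares before constraints: Inspection 20,792.03; Machining 3,086.68; Logistics 5,421.28.
Cap binds for Logistics ($4,400); remaining pool $24,900 reallocated over remaining billable hours 1,524.
Remaining shares: Inspection 21,681.30 → $21,675; Machining 3,218.70 → $3,225.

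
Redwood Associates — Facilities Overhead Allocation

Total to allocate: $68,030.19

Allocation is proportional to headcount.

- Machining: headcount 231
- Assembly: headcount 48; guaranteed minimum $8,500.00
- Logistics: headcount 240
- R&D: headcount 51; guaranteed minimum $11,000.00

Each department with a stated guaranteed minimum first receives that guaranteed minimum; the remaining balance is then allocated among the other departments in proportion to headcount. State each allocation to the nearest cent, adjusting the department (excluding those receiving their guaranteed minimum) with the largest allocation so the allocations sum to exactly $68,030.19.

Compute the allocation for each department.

Machining: $23,801.43 | Assembly: $8,500.00 | Logistics: $24,728.76 | R&D: $11,000.00

Guaranteed amounts: Assembly $8,500.00; R&D $11,000.00. Residual $48,530.19.
Residual split over remaining headcount 471: Machining 23,801.4308 → $23,801.43; Logistics 24,728.7592 → $24,728.76.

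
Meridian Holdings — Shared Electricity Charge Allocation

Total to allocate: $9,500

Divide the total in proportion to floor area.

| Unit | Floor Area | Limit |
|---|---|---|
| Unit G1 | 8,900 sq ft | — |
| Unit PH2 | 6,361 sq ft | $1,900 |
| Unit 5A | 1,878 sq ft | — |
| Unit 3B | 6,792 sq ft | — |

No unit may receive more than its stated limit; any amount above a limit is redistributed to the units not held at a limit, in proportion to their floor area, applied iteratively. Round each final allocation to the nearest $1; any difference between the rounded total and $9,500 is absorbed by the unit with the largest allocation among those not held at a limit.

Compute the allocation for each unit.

Sum of floor area: 23,931.
Unconstrained shares: Unit G1 3,533.07; Unit PH2 2,525.16; Unit 5A 745.52; Unit 3B 2,696.25.
Held at cap: Unit PH2 ($1,900); balance $7,600 reallocated over remaining floor area 17,570.
Remaining shares: Unit G1 3,849.74 → $3,850; Unit 5A 812.34 → $812; Unit 3B 2,937.92 → $2,938.

Unit G1: $3,850 | Unit PH2: $1,900 | Unit 5A: $812 | Unit 3B: $2,938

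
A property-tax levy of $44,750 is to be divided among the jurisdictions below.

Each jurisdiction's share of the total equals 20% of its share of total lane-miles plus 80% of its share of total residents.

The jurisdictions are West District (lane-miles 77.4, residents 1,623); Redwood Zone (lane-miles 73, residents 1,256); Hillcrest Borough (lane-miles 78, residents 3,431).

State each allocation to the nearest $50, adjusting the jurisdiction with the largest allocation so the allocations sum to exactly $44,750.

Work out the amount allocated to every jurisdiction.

West District: $12,250 | Redwood Zone: $10,000 | Hillcrest Borough: $22,500

Totals — lane-miles 228.4, residents 6,310.
Composite weights (20% lane-miles + 80% residents): West District 0.2735; Redwood Zone 0.2232; Hillcrest Borough 0.5033.
Proportional shares: West District 12,241.11; Redwood Zone 9,986.51; Hillcrest Borough 22,522.38.
Rounded to nearest $50: West District $12,250; Redwood Zone $10,000; Hillcrest Borough $22,500. Sum = $44,750.
Rounded total matches; no reconciliation needed.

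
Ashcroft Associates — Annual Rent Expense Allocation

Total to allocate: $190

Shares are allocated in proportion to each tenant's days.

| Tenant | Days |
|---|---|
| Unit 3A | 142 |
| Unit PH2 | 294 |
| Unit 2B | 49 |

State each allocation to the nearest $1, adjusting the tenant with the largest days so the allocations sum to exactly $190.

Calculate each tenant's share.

Sum of days: 142 + 294 + 49 = 485.
Pro-rata amounts: Unit 3A 55.63; Unit PH2 115.18; Unit 2B 19.20.
At nearest $1: Unit 3A $56; Unit PH2 $115; Unit 2B $19. Sum = $190.
Sum already equals the total — no adjustment.

Unit 3A: $56 · Unit PH2: $115 · Unit 2B: $19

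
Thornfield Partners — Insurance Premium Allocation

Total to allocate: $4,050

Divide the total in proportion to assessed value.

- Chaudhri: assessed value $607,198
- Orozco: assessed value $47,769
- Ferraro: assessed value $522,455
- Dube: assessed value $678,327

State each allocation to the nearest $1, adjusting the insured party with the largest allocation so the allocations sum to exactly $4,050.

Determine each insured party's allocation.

Assessed value total: 1,855,749.
Pro-rata amounts: Chaudhri 607,198/1,855,749 × $4,050 = 1,325.15; Orozco 47,769/1,855,749 × $4,050 = 104.25; Ferraro 522,455/1,855,749 × $4,050 = 1,140.21; Dube 678,327/1,855,749 × $4,050 = 1,480.39.
At nearest $1: Chaudhri $1,325; Orozco $104; Ferraro $1,140; Dube $1,480. Sum = $4,049.
Difference $4,050 − $4,049 = +$1 applied to largest allocation (Dube): Dube becomes $1,481.

Chaudhri: $1,325 · Orozco: $104 · Ferraro: $1,140 · Dube: $1,481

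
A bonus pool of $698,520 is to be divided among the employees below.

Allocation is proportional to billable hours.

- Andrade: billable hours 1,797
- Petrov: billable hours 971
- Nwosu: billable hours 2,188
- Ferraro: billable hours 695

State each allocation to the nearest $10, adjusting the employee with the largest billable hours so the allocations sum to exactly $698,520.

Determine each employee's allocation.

Andrade: $222,130 | Petrov: $120,030 | Nwosu: $270,450 | Ferraro: $85,910

Total billable hours = 5,651.
Raw shares: Andrade 1,797/5,651 × $698,520 = 222,127.14; Petrov 971/5,651 × $698,520 = 120,025.29; Nwosu 2,188/5,651 × $698,520 = 270,458.64; Ferraro 695/5,651 × $698,520 = 85,908.94.
Rounded to nearest $10: Andrade $222,130; Petrov $120,030; Nwosu $270,460; Ferraro $85,910. Sum = $698,530.
Difference $698,520 − $698,530 = −$10 applied to largest billable hours (Nwosu): Nwosu becomes $270,450.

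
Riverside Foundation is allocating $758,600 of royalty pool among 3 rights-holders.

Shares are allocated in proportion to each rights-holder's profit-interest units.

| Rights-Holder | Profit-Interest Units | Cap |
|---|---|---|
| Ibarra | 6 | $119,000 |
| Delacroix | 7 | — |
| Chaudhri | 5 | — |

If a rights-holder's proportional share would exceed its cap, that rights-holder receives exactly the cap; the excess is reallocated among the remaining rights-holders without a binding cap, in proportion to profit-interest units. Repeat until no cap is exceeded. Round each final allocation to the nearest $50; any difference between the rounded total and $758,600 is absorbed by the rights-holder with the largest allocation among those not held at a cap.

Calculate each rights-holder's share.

Ibarra: $119,000 | Delacroix: $373,100 | Chaudhri: $266,500

Profit-interest units total: 18.
Unconstrained shares: Ibarra 252,866.67; Delacroix 295,011.11; Chaudhri 210,722.22.
Capped: Ibarra ($119,000); balance $639,600 reallocated over remaining profit-interest units 12.
Redistributed shares: Delacroix 373,100.00 → $373,100; Chaudhri 266,500.00 → $266,500.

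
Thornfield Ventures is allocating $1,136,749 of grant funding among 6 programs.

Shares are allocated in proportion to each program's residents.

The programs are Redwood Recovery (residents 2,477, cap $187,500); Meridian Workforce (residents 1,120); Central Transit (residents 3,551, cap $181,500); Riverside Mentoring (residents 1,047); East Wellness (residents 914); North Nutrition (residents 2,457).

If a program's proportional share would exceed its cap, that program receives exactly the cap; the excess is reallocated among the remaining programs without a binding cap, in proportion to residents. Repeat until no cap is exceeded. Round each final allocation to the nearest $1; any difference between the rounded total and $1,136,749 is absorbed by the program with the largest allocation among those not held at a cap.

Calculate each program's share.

Redwood Recovery: $187,500 · Meridian Workforce: $155,269 · Central Transit: $181,500 · Riverside Mentoring: $145,149 · East Wellness: $126,710 · North Nutrition: $340,621

Combined residents = 11,566.
Unconstrained shares: Redwood Recovery 243,448.67; Meridian Workforce 110,077.72; Central Transit 349,005.33; Riverside Mentoring 102,903.01; East Wellness 89,831.28; North Nutrition 241,482.99.
Held at cap: Redwood Recovery ($187,500), Central Transit ($181,500); balance $767,749 reallocated over remaining residents 5,538.
Redistributed shares: Meridian Workforce 155,268.85 → $155,269; Riverside Mentoring 145,148.65 → $145,149; East Wellness 126,710.47 → $126,710; North Nutrition 340,621.04 → $340,621.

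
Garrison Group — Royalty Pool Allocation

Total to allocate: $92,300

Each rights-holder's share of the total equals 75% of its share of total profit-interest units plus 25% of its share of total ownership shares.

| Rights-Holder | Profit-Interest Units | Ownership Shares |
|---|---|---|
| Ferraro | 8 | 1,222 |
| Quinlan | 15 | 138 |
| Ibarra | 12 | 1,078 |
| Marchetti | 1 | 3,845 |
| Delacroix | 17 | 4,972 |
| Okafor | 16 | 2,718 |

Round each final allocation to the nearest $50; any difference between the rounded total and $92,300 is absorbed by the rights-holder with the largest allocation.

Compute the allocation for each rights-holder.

Totals — profit-interest units 69, ownership shares 13,973.
Combined weights (75% profit-interest units + 25% ownership shares): Ferraro 0.1088; Quinlan 0.1655; Ibarra 0.1497; Marchetti 0.0797; Delacroix 0.2737; Okafor 0.2225.
Proportional shares: Ferraro 10,044.10; Quinlan 15,276.81; Ibarra 13,819.34; Marchetti 7,352.89; Delacroix 25,266.19; Okafor 20,540.68.
At nearest $50: Ferraro $10,050; Quinlan $15,300; Ibarra $13,800; Marchetti $7,350; Delacroix $25,250; Okafor $20,550. Sum = $92,300.
No rounding difference to absorb.

Ferraro: $10,050; Quinlan: $15,300; Ibarra: $13,800; Marchetti: $7,350; Delacroix: $25,250; Okafor: $20,550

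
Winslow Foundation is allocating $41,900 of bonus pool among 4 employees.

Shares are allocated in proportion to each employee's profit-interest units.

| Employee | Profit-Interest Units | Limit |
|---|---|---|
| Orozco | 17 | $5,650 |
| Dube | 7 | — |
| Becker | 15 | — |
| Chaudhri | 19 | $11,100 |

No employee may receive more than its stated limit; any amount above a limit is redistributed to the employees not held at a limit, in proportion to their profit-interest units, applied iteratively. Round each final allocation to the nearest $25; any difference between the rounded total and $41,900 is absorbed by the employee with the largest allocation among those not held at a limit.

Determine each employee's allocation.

Sum of profit-interest units: 58.
Unconstrained shares: Orozco 12,281.03; Dube 5,056.90; Becker 10,836.21; Chaudhri 13,725.86.
Cap binds for Orozco ($5,650), Chaudhri ($11,100); remaining pool $25,150 reallocated over remaining profit-interest units 22.
Remaining shares: Dube 8,002.27 → $8,000; Becker 17,147.73 → $17,150.

Orozco: $5,650 | Dube: $8,000 | Becker: $17,150 | Chaudhri: $11,100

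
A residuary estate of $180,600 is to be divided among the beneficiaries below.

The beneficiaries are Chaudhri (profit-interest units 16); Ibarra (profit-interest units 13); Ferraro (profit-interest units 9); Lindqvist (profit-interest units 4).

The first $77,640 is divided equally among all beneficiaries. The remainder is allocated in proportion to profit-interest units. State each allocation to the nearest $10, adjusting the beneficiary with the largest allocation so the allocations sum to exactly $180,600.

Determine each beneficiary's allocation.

Chaudhri: $58,630 | Ibarra: $51,280 | Ferraro: $41,470 | Lindqvist: $29,220

$77,640 shared equally gives $19,410 per beneficiary.
Remainder $102,960 by profit-interest units (total 42): Chaudhri 39,222.86 → $39,220; Ibarra 31,868.57 → $31,870; Ferraro 22,062.86 → $22,060; Lindqvist 9,805.71 → $9,810.
Totals: Chaudhri $19,410 + $39,220 = $58,630; Ibarra $19,410 + $31,870 = $51,280; Ferraro $19,410 + $22,060 = $41,470; Lindqvist $19,410 + $9,810 = $29,220.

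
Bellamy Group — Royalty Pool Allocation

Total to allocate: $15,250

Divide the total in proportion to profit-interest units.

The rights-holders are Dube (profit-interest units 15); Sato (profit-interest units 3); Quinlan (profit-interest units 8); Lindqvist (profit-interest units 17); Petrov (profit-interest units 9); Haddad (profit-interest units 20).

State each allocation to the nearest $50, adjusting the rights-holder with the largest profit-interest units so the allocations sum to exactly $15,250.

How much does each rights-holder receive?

Sum of profit-interest units: 72.
Unrounded shares: Dube 15/72 × $15,250 = 3,177.08; Sato 3/72 × $15,250 = 635.42; Quinlan 8/72 × $15,250 = 1,694.44; Lindqvist 17/72 × $15,250 = 3,600.69; Petrov 9/72 × $15,250 = 1,906.25; Haddad 20/72 × $15,250 = 4,236.11.
After rounding ($50): Dube $3,200; Sato $650; Quinlan $1,700; Lindqvist $3,600; Petrov $1,900; Haddad $4,250. Sum = $15,300.
Difference $15,250 − $15,300 = −$50 applied to largest profit-interest units (Haddad): Haddad becomes $4,200.

Dube: $3,200 | Sato: $650 | Quinlan: $1,700 | Lindqvist: $3,600 | Petrov: $1,900 | Haddad: $4,200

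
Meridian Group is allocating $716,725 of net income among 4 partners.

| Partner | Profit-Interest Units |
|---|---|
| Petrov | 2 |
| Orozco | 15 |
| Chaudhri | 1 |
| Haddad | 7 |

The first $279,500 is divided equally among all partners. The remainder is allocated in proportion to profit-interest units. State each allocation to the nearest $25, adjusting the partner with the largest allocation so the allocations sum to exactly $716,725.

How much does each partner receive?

Petrov: $104,850 · Orozco: $332,200 · Chaudhri: $87,375 · Haddad: $192,300

Equal tier: $279,500 ÷ 4 = $69,875 apiece.
Remainder $437,225 by profit-interest units (total 25): Petrov 34,978.00 → $34,975; Orozco 262,335.00 → $262,325; Chaudhri 17,489.00 → $17,500; Haddad 122,423.00 → $122,425.
Totals: Petrov $69,875 + $34,975 = $104,850; Orozco $69,875 + $262,325 = $332,200; Chaudhri $69,875 + $17,500 = $87,375; Haddad $69,875 + $122,425 = $192,300.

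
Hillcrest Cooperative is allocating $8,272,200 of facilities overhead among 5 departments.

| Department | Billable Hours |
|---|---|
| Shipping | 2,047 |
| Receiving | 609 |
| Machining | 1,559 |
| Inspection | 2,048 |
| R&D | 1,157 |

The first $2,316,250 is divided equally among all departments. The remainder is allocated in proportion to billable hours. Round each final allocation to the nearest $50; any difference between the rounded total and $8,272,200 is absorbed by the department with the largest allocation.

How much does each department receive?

Equal tier: $2,316,250 ÷ 5 = $463,250 apiece.
Remainder $5,955,950 by billable hours (total 7,420): Shipping 1,643,103.73 → $1,643,100; Receiving 488,837.41 → $488,850; Machining 1,251,391.65 → $1,251,400; Inspection 1,643,906.42 → $1,643,900; R&D 928,710.80 → $928,700.
Totals: Shipping $463,250 + $1,643,100 = $2,106,350; Receiving $463,250 + $488,850 = $952,100; Machining $463,250 + $1,251,400 = $1,714,650; Inspection $463,250 + $1,643,900 = $2,107,150; R&D $463,250 + $928,700 = $1,391,950.

Shipping: $2,106,350; Receiving: $952,100; Machining: $1,714,650; Inspection: $2,107,150; R&D: $1,391,950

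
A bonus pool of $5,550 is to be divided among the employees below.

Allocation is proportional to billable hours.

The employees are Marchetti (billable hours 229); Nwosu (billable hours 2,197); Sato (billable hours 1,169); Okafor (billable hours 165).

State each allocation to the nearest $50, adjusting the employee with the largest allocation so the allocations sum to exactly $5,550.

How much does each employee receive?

Marchetti: $350; Nwosu: $3,200; Sato: $1,750; Okafor: $250

Total billable hours = 3,760.
Unrounded shares: Marchetti 229/3,760 × $5,550 = 338.02; Nwosu 2,197/3,760 × $5,550 = 3,242.91; Sato 1,169/3,760 × $5,550 = 1,725.52; Okafor 165/3,760 × $5,550 = 243.55.
After rounding ($50): Marchetti $350; Nwosu $3,250; Sato $1,750; Okafor $250. Sum = $5,600.
Difference $5,550 − $5,600 = −$50 applied to largest allocation (Nwosu): Nwosu becomes $3,200.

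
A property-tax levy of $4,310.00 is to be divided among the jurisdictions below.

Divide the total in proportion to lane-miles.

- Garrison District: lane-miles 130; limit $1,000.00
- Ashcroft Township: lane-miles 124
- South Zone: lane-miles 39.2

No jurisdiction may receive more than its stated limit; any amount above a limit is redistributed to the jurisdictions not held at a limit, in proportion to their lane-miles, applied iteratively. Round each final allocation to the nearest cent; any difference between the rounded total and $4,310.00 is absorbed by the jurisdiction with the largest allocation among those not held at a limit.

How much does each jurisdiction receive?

Lane-miles total: 293.2.
Proportional shares (ignoring caps): Garrison District 1,910.9823; Ashcroft Township 1,822.7831; South Zone 576.2347.
Capped: Garrison District ($1,000.00); residual $3,310.00 reallocated over remaining lane-miles 163.2.
Redistributed shares: Ashcroft Township 2,514.9510 → $2,514.95; South Zone 795.0490 → $795.05.

Garrison District: $1,000.00 · Ashcroft Township: $2,514.95 · South Zone: $795.05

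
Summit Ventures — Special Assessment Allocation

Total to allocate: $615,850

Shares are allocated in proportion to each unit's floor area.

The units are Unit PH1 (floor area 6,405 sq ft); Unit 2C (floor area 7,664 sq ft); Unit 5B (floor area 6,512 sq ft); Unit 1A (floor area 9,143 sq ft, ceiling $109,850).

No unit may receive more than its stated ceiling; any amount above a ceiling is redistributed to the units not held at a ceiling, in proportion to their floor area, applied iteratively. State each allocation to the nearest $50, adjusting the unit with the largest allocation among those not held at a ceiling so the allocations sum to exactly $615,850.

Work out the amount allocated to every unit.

Unit PH1: $157,450 | Unit 2C: $188,450 | Unit 5B: $160,100 | Unit 1A: $109,850

Combined floor area = 29,724.
Proportional shares (ignoring caps): Unit PH1 132,704.86; Unit 2C 158,790.01; Unit 5B 134,921.79; Unit 1A 189,433.34.
Cap binds for Unit 1A ($109,850); balance $506,000 reallocated over remaining floor area 20,581.
Shares after redistribution: Unit PH1 157,471.94 → $157,450; Unit 2C 188,425.44 → $188,450; Unit 5B 160,102.62 → $160,100.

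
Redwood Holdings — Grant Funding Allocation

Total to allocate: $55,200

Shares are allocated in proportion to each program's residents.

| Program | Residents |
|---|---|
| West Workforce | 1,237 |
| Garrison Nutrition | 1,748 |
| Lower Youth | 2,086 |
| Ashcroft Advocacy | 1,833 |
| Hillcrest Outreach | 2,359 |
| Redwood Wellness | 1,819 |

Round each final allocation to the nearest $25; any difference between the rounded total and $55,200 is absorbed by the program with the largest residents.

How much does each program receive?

West Workforce: $6,150 · Garrison Nutrition: $8,700 · Lower Youth: $10,400 · Ashcroft Advocacy: $9,125 · Hillcrest Outreach: $11,775 · Redwood Wellness: $9,050

Sum of residents: 11,082.
Proportional shares: West Workforce 1,237/11,082 × $55,200 = 6,161.56; Garrison Nutrition 1,748/11,082 × $55,200 = 8,706.88; Lower Youth 2,086/11,082 × $55,200 = 10,390.47; Ashcroft Advocacy 1,833/11,082 × $55,200 = 9,130.27; Hillcrest Outreach 2,359/11,082 × $55,200 = 11,750.30; Redwood Wellness 1,819/11,082 × $55,200 = 9,060.53.
After rounding ($25): West Workforce $6,150; Garrison Nutrition $8,700; Lower Youth $10,400; Ashcroft Advocacy $9,125; Hillcrest Outreach $11,750; Redwood Wellness $9,050. Sum = $55,175.
Difference $55,200 − $55,175 = +$25 applied to largest residents (Hillcrest Outreach): Hillcrest Outreach becomes $11,775.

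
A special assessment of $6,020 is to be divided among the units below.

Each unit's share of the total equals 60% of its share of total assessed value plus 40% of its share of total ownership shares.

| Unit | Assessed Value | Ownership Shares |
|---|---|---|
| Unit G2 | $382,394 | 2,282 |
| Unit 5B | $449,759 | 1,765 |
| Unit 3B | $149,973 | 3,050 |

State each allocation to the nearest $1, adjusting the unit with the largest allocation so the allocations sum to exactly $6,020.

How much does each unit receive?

Totals — assessed value 982,126, ownership shares 7,097.
Composite weights (60% assessed value + 40% ownership shares): Unit G2 0.3622; Unit 5B 0.3742; Unit 3B 0.2635.
Pro-rata amounts: Unit G2 2,180.62; Unit 5B 2,252.96; Unit 3B 1,586.42.
At nearest $1: Unit G2 $2,181; Unit 5B $2,253; Unit 3B $1,586. Sum = $6,020.
Rounded total matches; no reconciliation needed.

Unit G2: $2,181; Unit 5B: $2,253; Unit 3B: $1,586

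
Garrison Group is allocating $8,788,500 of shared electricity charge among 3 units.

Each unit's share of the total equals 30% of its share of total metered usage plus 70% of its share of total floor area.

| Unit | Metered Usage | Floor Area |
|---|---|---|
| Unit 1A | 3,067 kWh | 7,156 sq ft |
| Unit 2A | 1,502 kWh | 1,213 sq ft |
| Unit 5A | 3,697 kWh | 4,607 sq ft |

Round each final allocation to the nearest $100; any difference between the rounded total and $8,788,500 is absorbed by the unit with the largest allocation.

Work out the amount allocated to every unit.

Unit 1A: $4,370,900 | Unit 2A: $1,054,200 | Unit 5A: $3,363,400

Totals — metered usage 8,266, floor area 12,976.
Composite weights (30% metered usage + 70% floor area): Unit 1A 0.4973; Unit 2A 0.1199; Unit 5A 0.3827.
Unrounded shares: Unit 1A 4,370,935.47; Unit 2A 1,054,168.72; Unit 5A 3,363,395.82.
Rounded to nearest $100: Unit 1A $4,370,900; Unit 2A $1,054,200; Unit 5A $3,363,400. Sum = $8,788,500.
Sum already equals the total — no adjustment.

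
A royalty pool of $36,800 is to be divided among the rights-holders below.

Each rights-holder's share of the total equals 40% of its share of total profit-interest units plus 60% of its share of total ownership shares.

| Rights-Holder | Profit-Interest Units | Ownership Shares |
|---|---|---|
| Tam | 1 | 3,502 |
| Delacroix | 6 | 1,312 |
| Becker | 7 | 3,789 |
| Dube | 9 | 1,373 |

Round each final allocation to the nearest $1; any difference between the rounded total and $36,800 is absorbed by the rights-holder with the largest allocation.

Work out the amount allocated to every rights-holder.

Tam: $8,391 | Delacroix: $6,744 | Becker: $12,866 | Dube: $8,799

Totals — profit-interest units 23, ownership shares 9,976.
Composite weights (40% profit-interest units + 60% ownership shares): Tam 0.2280; Delacroix 0.1833; Becker 0.3496; Dube 0.2391.
Proportional shares: Tam 8,391.02; Delacroix 6,743.87; Becker 12,866.24; Dube 8,798.88.
At nearest $1: Tam $8,391; Delacroix $6,744; Becker $12,866; Dube $8,799. Sum = $36,800.
No rounding difference to absorb.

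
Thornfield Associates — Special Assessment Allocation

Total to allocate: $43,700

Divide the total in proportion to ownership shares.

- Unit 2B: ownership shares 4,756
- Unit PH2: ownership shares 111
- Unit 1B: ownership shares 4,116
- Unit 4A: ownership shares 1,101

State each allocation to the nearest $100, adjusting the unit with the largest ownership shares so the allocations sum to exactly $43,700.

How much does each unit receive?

Unit 2B: $20,600 | Unit PH2: $500 | Unit 1B: $17,800 | Unit 4A: $4,800

Combined ownership shares = 4,756 + 111 + 4,116 + 1,101 = 10,084.
Raw shares: Unit 2B 20,610.59; Unit PH2 481.03; Unit 1B 17,837.09; Unit 4A 4,771.29.
Rounded to nearest $100: Unit 2B $20,600; Unit PH2 $500; Unit 1B $17,800; Unit 4A $4,800. Sum = $43,700.
Rounded total matches; no reconciliation needed.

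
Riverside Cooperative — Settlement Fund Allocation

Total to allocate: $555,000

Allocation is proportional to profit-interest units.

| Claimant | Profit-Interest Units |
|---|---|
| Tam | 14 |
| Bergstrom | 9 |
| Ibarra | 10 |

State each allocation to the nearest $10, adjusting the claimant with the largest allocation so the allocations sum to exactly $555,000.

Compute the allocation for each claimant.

Combined profit-interest units = 33.
Raw shares: Tam 14/33 × $555,000 = 235,454.55; Bergstrom 9/33 × $555,000 = 151,363.64; Ibarra 10/33 × $555,000 = 168,181.82.
After rounding ($10): Tam $235,450; Bergstrom $151,360; Ibarra $168,180. Sum = $554,990.
Difference $555,000 − $554,990 = +$10 applied to largest allocation (Tam): Tam becomes $235,460.

Tam: $235,460 · Bergstrom: $151,360 · Ibarra: $168,180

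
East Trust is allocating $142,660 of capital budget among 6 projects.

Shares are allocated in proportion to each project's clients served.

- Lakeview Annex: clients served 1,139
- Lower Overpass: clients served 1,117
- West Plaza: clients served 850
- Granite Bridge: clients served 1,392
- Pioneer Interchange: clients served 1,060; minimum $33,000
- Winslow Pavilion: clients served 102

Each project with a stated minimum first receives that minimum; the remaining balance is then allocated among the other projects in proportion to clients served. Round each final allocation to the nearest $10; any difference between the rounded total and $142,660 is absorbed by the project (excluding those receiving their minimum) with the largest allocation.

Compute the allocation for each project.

Fund the minimums — Pioneer Interchange $33,000. Residual $109,660.
Residual split over remaining clients served 4,600: Lakeview Annex 27,152.77 → $27,150; Lower Overpass 26,628.31 → $26,630; West Plaza 20,263.26 → $20,260; Granite Bridge 33,184.07 → $33,180; Winslow Pavilion 2,431.59 → $2,430.
Rounding difference +$10 applied to Granite Bridge → $33,190.

Lakeview Annex: $27,150 · Lower Overpass: $26,630 · West Plaza: $20,260 · Granite Bridge: $33,190 · Pioneer Interchange: $33,000 · Winslow Pavilion: $2,430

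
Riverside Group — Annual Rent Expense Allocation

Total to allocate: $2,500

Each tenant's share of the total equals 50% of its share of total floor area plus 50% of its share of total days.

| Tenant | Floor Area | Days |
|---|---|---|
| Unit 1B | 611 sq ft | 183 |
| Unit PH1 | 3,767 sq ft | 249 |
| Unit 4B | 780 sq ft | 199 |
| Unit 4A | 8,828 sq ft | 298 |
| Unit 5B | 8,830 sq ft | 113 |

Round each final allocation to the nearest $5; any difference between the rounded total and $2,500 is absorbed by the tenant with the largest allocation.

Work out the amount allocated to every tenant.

Totals — floor area 22,816, days 1,042.
Combined weights (50% floor area + 50% days): Unit 1B 0.1012; Unit PH1 0.2020; Unit 4B 0.1126; Unit 4A 0.3365; Unit 5B 0.2477.
Raw shares: Unit 1B 253.00; Unit PH1 505.08; Unit 4B 281.46; Unit 4A 841.14; Unit 5B 619.32.
At nearest $5: Unit 1B $255; Unit PH1 $505; Unit 4B $280; Unit 4A $840; Unit 5B $620. Sum = $2,500.
Sum already equals the total — no adjustment.

Unit 1B: $255 | Unit PH1: $505 | Unit 4B: $280 | Unit 4A: $840 | Unit 5B: $620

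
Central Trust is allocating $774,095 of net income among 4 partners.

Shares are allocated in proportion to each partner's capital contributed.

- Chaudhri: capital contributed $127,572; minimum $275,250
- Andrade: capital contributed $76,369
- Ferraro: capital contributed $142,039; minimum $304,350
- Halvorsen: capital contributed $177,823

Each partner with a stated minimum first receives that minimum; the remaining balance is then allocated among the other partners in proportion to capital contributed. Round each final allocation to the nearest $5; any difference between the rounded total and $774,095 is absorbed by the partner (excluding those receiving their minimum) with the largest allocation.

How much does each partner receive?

Minimums first: Chaudhri $275,250; Ferraro $304,350. Residual $194,495.
Residual split over remaining capital contributed 254,192: Andrade 58,433.74 → $58,435; Halvorsen 136,061.26 → $136,060.

Chaudhri: $275,250 | Andrade: $58,435 | Ferraro: $304,350 | Halvorsen: $136,060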